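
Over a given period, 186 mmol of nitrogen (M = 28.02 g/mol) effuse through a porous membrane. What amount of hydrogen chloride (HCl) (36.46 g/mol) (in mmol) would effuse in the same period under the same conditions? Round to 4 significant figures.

163.1 mmol

Since effusion rate ∝ 1/√M, rate_HCl/rate_N₂ = √(M_N₂/M_HCl) = √(28.02/36.46) = √0.7685 = 0.8766.
So the amount for HCl is 186 × 0.8766 = 163.1 mmol.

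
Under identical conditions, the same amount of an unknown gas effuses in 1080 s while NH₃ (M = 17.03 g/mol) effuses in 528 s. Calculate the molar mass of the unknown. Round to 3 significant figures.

71.3 g/mol

From Graham's law, t_X/t_NH₃ = √(M_X/M_NH₃).
1080/528 = 2.045 = √(M_X/17.03)
M_X = 17.03 × 2.045² = 17.03 × 4.184 = 71.3 g/mol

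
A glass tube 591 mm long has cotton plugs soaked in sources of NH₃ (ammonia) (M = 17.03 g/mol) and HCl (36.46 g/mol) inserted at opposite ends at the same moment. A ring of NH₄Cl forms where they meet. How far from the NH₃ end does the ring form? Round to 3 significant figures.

Distances travelled in equal time are proportional to diffusion rates, so d_NH₃/d_HCl = √(M_HCl/M_NH₃) = √(36.46/17.03) = 1.463.
With d_NH₃ + d_HCl = 591 mm, d_HCl = 591/(1 + 1.463) = 239.9 mm.
d_NH₃ = 591 − 239.9 = 351 mm.

351 mm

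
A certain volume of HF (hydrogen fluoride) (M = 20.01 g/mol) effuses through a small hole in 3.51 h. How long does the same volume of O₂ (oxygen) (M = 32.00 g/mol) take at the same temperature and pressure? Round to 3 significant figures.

4.44 h

From Graham's law, t_O₂/t_HF = √(M_O₂/M_HF) = √(32.00/20.01) = √1.599 = 1.265.
So the time for O₂ is 3.51 × 1.265 = 4.44 h.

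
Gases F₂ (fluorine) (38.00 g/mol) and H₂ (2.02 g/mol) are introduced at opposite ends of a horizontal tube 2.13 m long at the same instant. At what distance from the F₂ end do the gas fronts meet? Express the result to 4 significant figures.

The fronts meet when d_F₂ + d_H₂ = L with d_F₂/d_H₂ = √(M_H₂/M_F₂) (Graham's law). Here √(M_H₂/M_F₂) = √(2.02/38.00) = 0.2306.
With d_F₂ + d_H₂ = 2.13 m, d_H₂ = 2.13/(1 + 0.2306) = 1.731 m.
d_F₂ = 2.13 − 1.731 = 0.3991 m.

0.3991 m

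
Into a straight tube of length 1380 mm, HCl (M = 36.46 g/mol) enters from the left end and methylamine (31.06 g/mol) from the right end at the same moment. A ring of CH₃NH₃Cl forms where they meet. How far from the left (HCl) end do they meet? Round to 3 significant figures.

662 mm

The fronts meet when d_HCl + d_CH₃NH₂ = L with d_HCl/d_CH₃NH₂ = √(M_CH₃NH₂/M_HCl) (Graham's law). Here √(M_CH₃NH₂/M_HCl) = √(31.06/36.46) = 0.9230.
With d_HCl + d_CH₃NH₂ = 1380 mm, d_CH₃NH₂ = 1380/(1 + 0.9230) = 717.6 mm.
d_HCl = 1380 − 717.6 = 662 mm.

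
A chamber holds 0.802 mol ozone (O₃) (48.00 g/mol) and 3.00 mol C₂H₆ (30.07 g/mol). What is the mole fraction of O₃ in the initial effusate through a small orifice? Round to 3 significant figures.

0.175

The effusion rate of species i is ∝ p_i/√M_i ∝ n_i/√M_i.
x_O₃(eff) = (n_O₃/√M_O₃) / (n_O₃/√M_O₃ + n_C₂H₆/√M_C₂H₆)
= (0.802/√48.00) / (0.802/√48.00 + 3.00/√30.07) = 0.1158/(0.1158 + 0.5471) = 0.175.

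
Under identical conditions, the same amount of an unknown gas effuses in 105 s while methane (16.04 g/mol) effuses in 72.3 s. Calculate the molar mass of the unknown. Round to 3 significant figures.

From Graham's law, t_X/t_CH₄ = √(M_X/M_CH₄).
105/72.3 = 1.452 = √(M_X/16.04)
M_X = 16.04 × 1.452² = 16.04 × 2.109 = 33.8 g/mol

33.8 g/mol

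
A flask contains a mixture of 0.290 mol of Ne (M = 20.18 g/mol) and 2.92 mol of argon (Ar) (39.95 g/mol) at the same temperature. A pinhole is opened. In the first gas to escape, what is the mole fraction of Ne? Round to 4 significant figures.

0.1226

Rate_i ∝ x_i/√M_i (Graham's law weighted by mole fraction), so the effusate composition follows n_i/√M_i.
Mole fraction of Ne in the effusate = (n_Ne/√M_Ne) / (n_Ne/√M_Ne + n_Ar/√M_Ar)
= (0.290/√20.18) / (0.290/√20.18 + 2.92/√39.95) = 0.06456/(0.06456 + 0.4620) = 0.1226.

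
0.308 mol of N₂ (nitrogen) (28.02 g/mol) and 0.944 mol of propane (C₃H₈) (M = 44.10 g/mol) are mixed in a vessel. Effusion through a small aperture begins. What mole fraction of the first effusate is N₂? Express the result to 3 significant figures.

0.290

Each component's effusion rate ∝ (its partial pressure)·(1/√M) ∝ n_i/√M_i.
Mole fraction of N₂ in the effusate = (n_N₂/√M_N₂) / (n_N₂/√M_N₂ + n_C₃H₈/√M_C₃H₈)
= (0.308/√28.02) / (0.308/√28.02 + 0.944/√44.10) = 0.05819/(0.05819 + 0.1422) = 0.290.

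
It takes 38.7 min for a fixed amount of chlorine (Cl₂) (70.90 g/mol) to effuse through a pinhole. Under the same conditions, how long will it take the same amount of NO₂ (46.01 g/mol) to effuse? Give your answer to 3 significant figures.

Since effusion rate ∝ 1/√M, t_NO₂/t_Cl₂ = √(M_NO₂/M_Cl₂) = √(46.01/70.90) = √0.6489 = 0.8056.
So the time for NO₂ is 38.7 × 0.8056 = 31.2 min.

31.2 min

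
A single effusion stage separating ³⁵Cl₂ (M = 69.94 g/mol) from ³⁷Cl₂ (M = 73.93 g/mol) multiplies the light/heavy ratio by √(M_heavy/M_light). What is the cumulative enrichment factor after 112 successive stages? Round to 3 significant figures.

After 112 stages the ratio has grown by (√(73.93/69.94))^112 = (73.93/69.94)^(112/2).
= 1.05705^56 = 22.4.

22.4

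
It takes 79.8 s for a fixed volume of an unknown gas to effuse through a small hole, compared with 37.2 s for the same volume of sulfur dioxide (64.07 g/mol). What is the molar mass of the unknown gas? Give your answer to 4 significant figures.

From Graham's law, t_X/t_SO₂ = √(M_X/M_SO₂).
79.8/37.2 = 2.145 = √(M_X/64.07)
M_X = 64.07 × 2.145² = 64.07 × 4.602 = 294.8 g/mol

294.8 g/mol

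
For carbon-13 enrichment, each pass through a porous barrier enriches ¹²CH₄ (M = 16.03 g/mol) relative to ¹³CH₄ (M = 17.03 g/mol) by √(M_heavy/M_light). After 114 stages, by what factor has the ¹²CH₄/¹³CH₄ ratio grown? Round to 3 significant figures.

31.5

Each stage multiplies the ratio by α = √(17.03/16.03), so after 114 stages the overall factor is α^114 = (17.03/16.03)^(114/2).
= 1.06238^57 = 31.5.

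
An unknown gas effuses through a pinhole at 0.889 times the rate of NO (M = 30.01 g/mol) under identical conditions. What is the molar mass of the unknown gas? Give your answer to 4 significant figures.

37.97 g/mol

Using Graham's law: rate_X/rate_NO = √(M_NO/M_X).
0.889 = √(30.01/M_X)
M_X = 30.01 / 0.889² = 30.01 / 0.7903 = 37.97 g/mol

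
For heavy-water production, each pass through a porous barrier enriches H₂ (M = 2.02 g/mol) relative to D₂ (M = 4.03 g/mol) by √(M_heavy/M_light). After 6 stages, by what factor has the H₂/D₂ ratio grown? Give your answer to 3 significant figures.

The single-stage factor is √(M_heavy/M_light), so 6 stages give [√(4.03/2.02)]^6 = (4.03/2.02)^(6/2).
= 1.99505^3 = 7.94.

7.94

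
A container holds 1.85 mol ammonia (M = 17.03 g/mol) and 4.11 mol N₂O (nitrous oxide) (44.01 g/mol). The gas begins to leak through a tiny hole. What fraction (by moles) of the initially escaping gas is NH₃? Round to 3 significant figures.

0.420

Effusion rate of each component ∝ n_i/√M_i (partial pressure × 1/√M).
Mole fraction of NH₃ in the effusate = (n_NH₃/√M_NH₃) / (n_NH₃/√M_NH₃ + n_N₂O/√M_N₂O)
= (1.85/√17.03) / (1.85/√17.03 + 4.11/√44.01) = 0.4483/(0.4483 + 0.6195) = 0.420.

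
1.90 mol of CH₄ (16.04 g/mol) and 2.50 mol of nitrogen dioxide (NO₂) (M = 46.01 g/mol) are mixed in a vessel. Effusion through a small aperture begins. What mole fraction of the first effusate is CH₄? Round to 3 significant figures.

0.563

Effusion rate of each component ∝ n_i/√M_i (partial pressure × 1/√M).
Mole fraction of CH₄ in the effusate = (n_CH₄/√M_CH₄) / (n_CH₄/√M_CH₄ + n_NO₂/√M_NO₂)
= (1.90/√16.04) / (1.90/√16.04 + 2.50/√46.01) = 0.4744/(0.4744 + 0.3686) = 0.563.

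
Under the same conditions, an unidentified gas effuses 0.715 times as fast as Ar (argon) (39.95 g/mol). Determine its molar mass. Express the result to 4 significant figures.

By Graham's law, rate_X/rate_Ar = √(M_Ar/M_X).
0.715 = √(39.95/M_X)
M_X = 39.95 / 0.715² = 39.95 / 0.5112 = 78.15 g/mol

78.15 g/mol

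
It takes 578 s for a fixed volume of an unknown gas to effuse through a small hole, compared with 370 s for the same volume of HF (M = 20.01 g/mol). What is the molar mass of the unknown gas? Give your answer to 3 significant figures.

Graham's law gives t_X/t_HF = √(M_X/M_HF).
578/370 = 1.562 = √(M_X/20.01)
M_X = 20.01 × 1.562² = 20.01 × 2.440 = 48.8 g/mol

48.8 g/mol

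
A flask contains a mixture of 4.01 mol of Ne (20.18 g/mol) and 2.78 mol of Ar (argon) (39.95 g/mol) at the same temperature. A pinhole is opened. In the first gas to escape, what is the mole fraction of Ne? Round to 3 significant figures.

0.670

Rate_i ∝ x_i/√M_i (Graham's law weighted by mole fraction), so the effusate composition follows n_i/√M_i.
So x_Ne in the escaping gas = (n_Ne/√M_Ne) / Σ(n_i/√M_i)
= (4.01/√20.18) / (4.01/√20.18 + 2.78/√39.95) = 0.8927/(0.8927 + 0.4398) = 0.670.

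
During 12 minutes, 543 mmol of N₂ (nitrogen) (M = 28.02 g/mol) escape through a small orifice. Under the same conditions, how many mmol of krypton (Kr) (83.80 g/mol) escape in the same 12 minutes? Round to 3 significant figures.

314 mmol

From Graham's law, rate_Kr/rate_N₂ = √(M_N₂/M_Kr) = √(28.02/83.80) = √0.3344 = 0.5782.
So the amount for Kr is 543 × 0.5782 = 314 mmol.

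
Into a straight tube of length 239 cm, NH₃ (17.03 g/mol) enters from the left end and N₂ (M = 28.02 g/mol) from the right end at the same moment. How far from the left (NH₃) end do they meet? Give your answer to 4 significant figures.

Graham's law gives d_NH₃/d_N₂ = rate_NH₃/rate_N₂ = √(M_N₂/M_NH₃) = √(28.02/17.03) = 1.283.
With d_NH₃ + d_N₂ = 239 cm, d_N₂ = 239/(1 + 1.283) = 104.7 cm.
d_NH₃ = 239 − 104.7 = 134.3 cm.

134.3 cm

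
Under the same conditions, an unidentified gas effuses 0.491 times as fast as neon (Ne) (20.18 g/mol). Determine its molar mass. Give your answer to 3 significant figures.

83.7 g/mol

By Graham's law, rate_X/rate_Ne = √(M_Ne/M_X).
0.491 = √(20.18/M_X)
M_X = 20.18 / 0.491² = 20.18 / 0.2411 = 83.7 g/mol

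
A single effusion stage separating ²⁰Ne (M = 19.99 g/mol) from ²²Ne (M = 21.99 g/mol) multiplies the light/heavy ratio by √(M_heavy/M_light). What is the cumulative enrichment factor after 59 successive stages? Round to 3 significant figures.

16.7

Each stage multiplies the ratio by α = √(21.99/19.99), so after 59 stages the overall factor is α^59 = (21.99/19.99)^(59/2).
= 1.10005^(59/2) = 16.7.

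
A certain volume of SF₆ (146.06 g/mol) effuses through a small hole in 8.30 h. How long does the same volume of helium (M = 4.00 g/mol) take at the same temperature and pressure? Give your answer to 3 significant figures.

Since effusion rate ∝ 1/√M, t_He/t_SF₆ = √(M_He/M_SF₆) = √(4.00/146.06) = √0.02739 = 0.1655.
So the time for He is 8.30 × 0.1655 = 1.37 h.

1.37 h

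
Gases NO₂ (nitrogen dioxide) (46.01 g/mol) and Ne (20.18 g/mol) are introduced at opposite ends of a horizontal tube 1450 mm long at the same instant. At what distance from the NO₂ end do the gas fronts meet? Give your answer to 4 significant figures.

577.7 mm

Distances travelled in equal time are proportional to diffusion rates, so d_NO₂/d_Ne = √(M_Ne/M_NO₂) = √(20.18/46.01) = 0.6623.
With d_NO₂ + d_Ne = 1450 mm, d_Ne = 1450/(1 + 0.6623) = 872.3 mm.
d_NO₂ = 1450 − 872.3 = 577.7 mm.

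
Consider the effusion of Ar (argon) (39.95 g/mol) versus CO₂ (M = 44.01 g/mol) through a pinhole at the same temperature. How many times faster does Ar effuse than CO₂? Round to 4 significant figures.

Using Graham's law: rate_Ar/rate_CO₂ = √(M_CO₂/M_Ar) = √(44.01/39.95) = √1.102 = 1.050.

1.050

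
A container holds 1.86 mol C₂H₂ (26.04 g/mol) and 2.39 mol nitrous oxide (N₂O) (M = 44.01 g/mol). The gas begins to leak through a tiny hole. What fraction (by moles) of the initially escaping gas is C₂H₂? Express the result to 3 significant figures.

The effusion rate of species i is ∝ p_i/√M_i ∝ n_i/√M_i.
Mole fraction of C₂H₂ in the effusate = (n_C₂H₂/√M_C₂H₂) / (n_C₂H₂/√M_C₂H₂ + n_N₂O/√M_N₂O)
= (1.86/√26.04) / (1.86/√26.04 + 2.39/√44.01) = 0.3645/(0.3645 + 0.3603) = 0.503.

0.503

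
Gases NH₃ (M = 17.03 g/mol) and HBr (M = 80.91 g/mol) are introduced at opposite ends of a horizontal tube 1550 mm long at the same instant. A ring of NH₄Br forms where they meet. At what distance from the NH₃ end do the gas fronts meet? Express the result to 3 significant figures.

Graham's law gives d_NH₃/d_HBr = rate_NH₃/rate_HBr = √(M_HBr/M_NH₃) = √(80.91/17.03) = 2.180.
With d_NH₃ + d_HBr = 1550 mm, d_HBr = 1550/(1 + 2.180) = 487.5 mm.
d_NH₃ = 1550 − 487.5 = 1060 mm.

1060 mm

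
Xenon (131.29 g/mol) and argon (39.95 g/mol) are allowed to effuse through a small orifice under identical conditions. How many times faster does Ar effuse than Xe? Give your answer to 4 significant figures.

By Graham's law, rate_Ar/rate_Xe = √(M_Xe/M_Ar) = √(131.29/39.95) = √3.286 = 1.813.

1.813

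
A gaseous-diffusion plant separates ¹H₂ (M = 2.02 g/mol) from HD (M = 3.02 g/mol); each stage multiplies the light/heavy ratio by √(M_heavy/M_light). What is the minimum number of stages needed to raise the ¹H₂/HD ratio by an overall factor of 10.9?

12

Single-stage factor α = √(3.02/2.02), so ln α = ½ ln(1.49505) = 0.2011.
Need α^N ≥ 10.9 ⇒ N ≥ ln(10.9) / ln α = 2.389 / 0.2011 = 11.88.
So at least 12 stages are needed.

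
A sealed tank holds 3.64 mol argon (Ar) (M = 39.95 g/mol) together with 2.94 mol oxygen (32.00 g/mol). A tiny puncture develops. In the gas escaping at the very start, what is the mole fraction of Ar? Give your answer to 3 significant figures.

0.526

Effusion rate of each component ∝ n_i/√M_i (partial pressure × 1/√M).
x_Ar(eff) = (n_Ar/√M_Ar) / (n_Ar/√M_Ar + n_O₂/√M_O₂)
= (3.64/√39.95) / (3.64/√39.95 + 2.94/√32.00) = 0.5759/(0.5759 + 0.5197) = 0.526.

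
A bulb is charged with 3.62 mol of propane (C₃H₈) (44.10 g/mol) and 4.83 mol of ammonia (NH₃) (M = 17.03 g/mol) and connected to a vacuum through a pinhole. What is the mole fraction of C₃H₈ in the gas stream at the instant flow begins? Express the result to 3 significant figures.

0.318

Rate_i ∝ x_i/√M_i (Graham's law weighted by mole fraction), so the effusate composition follows n_i/√M_i.
x_C₃H₈(eff) = (n_C₃H₈/√M_C₃H₈) / (n_C₃H₈/√M_C₃H₈ + n_NH₃/√M_NH₃)
= (3.62/√44.10) / (3.62/√44.10 + 4.83/√17.03) = 0.5451/(0.5451 + 1.170) = 0.318.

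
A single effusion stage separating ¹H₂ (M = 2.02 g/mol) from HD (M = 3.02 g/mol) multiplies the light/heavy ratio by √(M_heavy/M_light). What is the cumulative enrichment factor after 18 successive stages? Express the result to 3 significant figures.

37.3

After 18 stages the ratio has grown by (√(3.02/2.02))^18 = (3.02/2.02)^(18/2).
= 1.49505^9 = 37.3.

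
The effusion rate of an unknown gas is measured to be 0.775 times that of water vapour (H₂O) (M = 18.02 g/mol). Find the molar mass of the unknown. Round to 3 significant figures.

Since effusion rate ∝ 1/√M, rate_X/rate_H₂O = √(M_H₂O/M_X).
0.775 = √(18.02/M_X)
M_X = 18.02 / 0.775² = 18.02 / 0.6006 = 30.0 g/mol

30.0 g/mol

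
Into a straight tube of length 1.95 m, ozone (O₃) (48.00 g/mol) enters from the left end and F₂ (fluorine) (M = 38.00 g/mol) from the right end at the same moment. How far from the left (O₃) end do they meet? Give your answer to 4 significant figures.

0.9181 m

Graham's law gives d_O₃/d_F₂ = rate_O₃/rate_F₂ = √(M_F₂/M_O₃) = √(38.00/48.00) = 0.8898.
With d_O₃ + d_F₂ = 1.95 m, d_F₂ = 1.95/(1 + 0.8898) = 1.032 m.
d_O₃ = 1.95 − 1.032 = 0.9181 m.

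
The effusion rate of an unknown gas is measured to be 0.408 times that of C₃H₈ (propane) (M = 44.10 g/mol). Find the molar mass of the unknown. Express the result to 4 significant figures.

Since effusion rate ∝ 1/√M, rate_X/rate_C₃H₈ = √(M_C₃H₈/M_X).
0.408 = √(44.10/M_X)
M_X = 44.10 / 0.408² = 44.10 / 0.1665 = 264.9 g/mol

264.9 g/mol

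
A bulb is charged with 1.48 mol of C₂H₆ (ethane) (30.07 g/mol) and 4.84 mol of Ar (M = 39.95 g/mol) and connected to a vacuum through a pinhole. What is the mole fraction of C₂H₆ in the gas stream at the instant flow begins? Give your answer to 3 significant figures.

Each component's effusion rate ∝ (its partial pressure)·(1/√M) ∝ n_i/√M_i.
x_C₂H₆(eff) = (n_C₂H₆/√M_C₂H₆) / (n_C₂H₆/√M_C₂H₆ + n_Ar/√M_Ar)
= (1.48/√30.07) / (1.48/√30.07 + 4.84/√39.95) = 0.2699/(0.2699 + 0.7657) = 0.261.

0.261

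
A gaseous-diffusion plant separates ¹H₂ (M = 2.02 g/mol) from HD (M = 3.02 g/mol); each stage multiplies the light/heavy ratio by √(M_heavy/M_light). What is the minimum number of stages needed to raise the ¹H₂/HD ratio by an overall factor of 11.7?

With α = √(3.02/2.02) per stage, ln α = ½ ln(1.49505) = 0.2011.
Need α^N ≥ 11.7 ⇒ N ≥ ln(11.7) / ln α = 2.460 / 0.2011 = 12.23.
Rounding up, N = 13 stages.

13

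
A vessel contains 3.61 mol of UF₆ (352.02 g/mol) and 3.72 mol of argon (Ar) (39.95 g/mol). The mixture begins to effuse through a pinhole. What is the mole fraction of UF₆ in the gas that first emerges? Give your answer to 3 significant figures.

0.246

Rate_i ∝ x_i/√M_i (Graham's law weighted by mole fraction), so the effusate composition follows n_i/√M_i.
x_UF₆(eff) = (n_UF₆/√M_UF₆) / (n_UF₆/√M_UF₆ + n_Ar/√M_Ar)
= (3.61/√352.02) / (3.61/√352.02 + 3.72/√39.95) = 0.1924/(0.1924 + 0.5886) = 0.246.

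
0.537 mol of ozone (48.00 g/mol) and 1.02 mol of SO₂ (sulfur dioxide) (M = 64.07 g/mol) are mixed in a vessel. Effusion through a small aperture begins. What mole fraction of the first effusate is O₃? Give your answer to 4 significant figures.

0.3782

Effusion rate of each component ∝ n_i/√M_i (partial pressure × 1/√M).
Mole fraction of O₃ in the effusate = (n_O₃/√M_O₃) / (n_O₃/√M_O₃ + n_SO₂/√M_SO₂)
= (0.537/√48.00) / (0.537/√48.00 + 1.02/√64.07) = 0.07751/(0.07751 + 0.1274) = 0.3782.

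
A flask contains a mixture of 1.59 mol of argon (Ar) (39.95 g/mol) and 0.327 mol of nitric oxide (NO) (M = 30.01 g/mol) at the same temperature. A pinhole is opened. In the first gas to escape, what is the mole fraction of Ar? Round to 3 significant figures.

0.808

The effusion rate of species i is ∝ p_i/√M_i ∝ n_i/√M_i.
Mole fraction of Ar in the effusate = (n_Ar/√M_Ar) / (n_Ar/√M_Ar + n_NO/√M_NO)
= (1.59/√39.95) / (1.59/√39.95 + 0.327/√30.01) = 0.2516/(0.2516 + 0.05969) = 0.808.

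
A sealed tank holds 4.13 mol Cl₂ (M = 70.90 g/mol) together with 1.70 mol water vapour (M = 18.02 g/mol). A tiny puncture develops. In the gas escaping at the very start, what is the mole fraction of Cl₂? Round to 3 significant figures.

0.551

Each component's effusion rate ∝ (its partial pressure)·(1/√M) ∝ n_i/√M_i.
x_Cl₂(eff) = (n_Cl₂/√M_Cl₂) / (n_Cl₂/√M_Cl₂ + n_H₂O/√M_H₂O)
= (4.13/√70.90) / (4.13/√70.90 + 1.70/√18.02) = 0.4905/(0.4905 + 0.4005) = 0.551.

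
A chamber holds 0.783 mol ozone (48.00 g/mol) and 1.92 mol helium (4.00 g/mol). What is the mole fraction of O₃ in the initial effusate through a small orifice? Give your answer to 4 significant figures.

Each component's effusion rate ∝ (its partial pressure)·(1/√M) ∝ n_i/√M_i.
Mole fraction of O₃ in the effusate = (n_O₃/√M_O₃) / (n_O₃/√M_O₃ + n_He/√M_He)
= (0.783/√48.00) / (0.783/√48.00 + 1.92/√4.00) = 0.1130/(0.1130 + 0.9600) = 0.1053.

0.1053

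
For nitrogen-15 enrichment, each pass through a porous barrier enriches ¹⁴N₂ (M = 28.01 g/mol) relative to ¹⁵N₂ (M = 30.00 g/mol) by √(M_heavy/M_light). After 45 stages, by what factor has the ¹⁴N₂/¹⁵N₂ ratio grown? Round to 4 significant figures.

After 45 stages the ratio has grown by (√(30.00/28.01))^45 = (30.00/28.01)^(45/2).
= 1.07105^(45/2) = 4.685.

4.685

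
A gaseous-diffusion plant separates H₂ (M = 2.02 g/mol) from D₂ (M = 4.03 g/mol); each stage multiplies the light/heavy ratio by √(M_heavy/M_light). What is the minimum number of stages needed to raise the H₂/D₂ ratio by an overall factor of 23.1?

With α = √(4.03/2.02) per stage, ln α = ½ ln(1.99505) = 0.3453.
Need α^N ≥ 23.1 ⇒ N ≥ ln(23.1) / ln α = 3.140 / 0.3453 = 9.09.
So at least 10 stages are needed.

10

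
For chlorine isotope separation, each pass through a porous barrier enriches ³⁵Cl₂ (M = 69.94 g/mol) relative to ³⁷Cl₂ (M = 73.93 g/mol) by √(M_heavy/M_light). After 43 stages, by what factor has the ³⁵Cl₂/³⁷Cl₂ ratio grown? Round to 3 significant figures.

After 43 stages the ratio has grown by (√(73.93/69.94))^43 = (73.93/69.94)^(43/2).
= 1.05705^(43/2) = 3.30.

3.30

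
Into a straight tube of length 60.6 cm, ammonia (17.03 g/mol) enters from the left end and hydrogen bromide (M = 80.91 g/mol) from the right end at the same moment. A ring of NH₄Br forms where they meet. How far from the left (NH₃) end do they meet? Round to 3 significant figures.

41.5 cm

Distances travelled in equal time are proportional to diffusion rates, so d_NH₃/d_HBr = √(M_HBr/M_NH₃) = √(80.91/17.03) = 2.180.
With d_NH₃ + d_HBr = 60.6 cm, d_HBr = 60.6/(1 + 2.180) = 19.06 cm.
d_NH₃ = 60.6 − 19.06 = 41.5 cm.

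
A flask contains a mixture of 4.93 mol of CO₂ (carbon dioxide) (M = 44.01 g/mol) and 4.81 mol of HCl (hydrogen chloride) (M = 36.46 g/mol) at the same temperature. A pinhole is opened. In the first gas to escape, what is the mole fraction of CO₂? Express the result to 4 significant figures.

0.4826

Rate_i ∝ x_i/√M_i (Graham's law weighted by mole fraction), so the effusate composition follows n_i/√M_i.
Mole fraction of CO₂ in the effusate = (n_CO₂/√M_CO₂) / (n_CO₂/√M_CO₂ + n_HCl/√M_HCl)
= (4.93/√44.01) / (4.93/√44.01 + 4.81/√36.46) = 0.7431/(0.7431 + 0.7966) = 0.4826.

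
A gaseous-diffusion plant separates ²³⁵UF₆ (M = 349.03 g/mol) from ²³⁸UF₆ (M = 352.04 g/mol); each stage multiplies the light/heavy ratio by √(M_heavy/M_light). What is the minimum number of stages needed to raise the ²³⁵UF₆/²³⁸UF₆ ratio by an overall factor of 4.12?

330

Single-stage factor α = √(352.04/349.03), so ln α = ½ ln(1.00862) = 0.004293.
Need α^N ≥ 4.12 ⇒ N ≥ ln(4.12) / ln α = 1.416 / 0.004293 = 329.77.
So at least 330 stages are needed.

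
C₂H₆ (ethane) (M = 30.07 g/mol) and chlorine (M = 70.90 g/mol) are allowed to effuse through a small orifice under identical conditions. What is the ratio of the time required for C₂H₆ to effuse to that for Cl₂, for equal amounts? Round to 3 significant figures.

Since effusion rate ∝ 1/√M, t_C₂H₆/t_Cl₂ = √(M_C₂H₆/M_Cl₂) = √(30.07/70.90) = √0.4241 = 0.651.

0.651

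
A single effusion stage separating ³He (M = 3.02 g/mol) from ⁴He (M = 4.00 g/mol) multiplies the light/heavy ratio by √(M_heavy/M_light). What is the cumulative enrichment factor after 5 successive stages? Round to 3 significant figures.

Overall factor = α^5 with α = √(4.00/3.02), i.e. (4.00/3.02)^(5/2).
= 1.32450^(5/2) = 2.02.

2.02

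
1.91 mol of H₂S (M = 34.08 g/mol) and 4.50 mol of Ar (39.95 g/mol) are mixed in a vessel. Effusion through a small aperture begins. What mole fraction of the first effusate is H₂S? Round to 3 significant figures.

0.315

Rate_i ∝ x_i/√M_i (Graham's law weighted by mole fraction), so the effusate composition follows n_i/√M_i.
x_H₂S(eff) = (n_H₂S/√M_H₂S) / (n_H₂S/√M_H₂S + n_Ar/√M_Ar)
= (1.91/√34.08) / (1.91/√34.08 + 4.50/√39.95) = 0.3272/(0.3272 + 0.7120) = 0.315.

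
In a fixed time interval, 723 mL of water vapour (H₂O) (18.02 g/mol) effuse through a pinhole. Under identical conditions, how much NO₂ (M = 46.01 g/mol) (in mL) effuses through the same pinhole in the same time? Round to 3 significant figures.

By Graham's law, rate_NO₂/rate_H₂O = √(M_H₂O/M_NO₂) = √(18.02/46.01) = √0.3917 = 0.6258.
So the volume for NO₂ is 723 × 0.6258 = 452 mL.

452 mL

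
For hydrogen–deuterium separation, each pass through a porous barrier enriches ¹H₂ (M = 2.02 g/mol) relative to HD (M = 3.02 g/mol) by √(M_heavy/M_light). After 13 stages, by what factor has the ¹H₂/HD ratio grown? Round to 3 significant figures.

13.7

After 13 stages the ratio has grown by (√(3.02/2.02))^13 = (3.02/2.02)^(13/2).
= 1.49505^(13/2) = 13.7.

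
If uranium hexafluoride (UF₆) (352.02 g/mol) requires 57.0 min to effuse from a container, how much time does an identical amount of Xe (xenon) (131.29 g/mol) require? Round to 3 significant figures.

Graham's law gives t_Xe/t_UF₆ = √(M_Xe/M_UF₆) = √(131.29/352.02) = √0.3730 = 0.6107.
So the time for Xe is 57.0 × 0.6107 = 34.8 min.

34.8 min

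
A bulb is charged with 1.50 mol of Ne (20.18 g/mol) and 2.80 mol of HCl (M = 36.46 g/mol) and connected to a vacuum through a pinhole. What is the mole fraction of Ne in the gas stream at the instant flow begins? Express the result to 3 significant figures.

0.419

Effusion rate of each component ∝ n_i/√M_i (partial pressure × 1/√M).
So x_Ne in the escaping gas = (n_Ne/√M_Ne) / Σ(n_i/√M_i)
= (1.50/√20.18) / (1.50/√20.18 + 2.80/√36.46) = 0.3339/(0.3339 + 0.4637) = 0.419.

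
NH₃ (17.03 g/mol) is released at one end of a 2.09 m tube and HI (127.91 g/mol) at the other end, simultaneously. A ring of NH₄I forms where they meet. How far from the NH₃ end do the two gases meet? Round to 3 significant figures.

Distances travelled in equal time are proportional to diffusion rates, so d_NH₃/d_HI = √(M_HI/M_NH₃) = √(127.91/17.03) = 2.741.
With d_NH₃ + d_HI = 2.09 m, d_HI = 2.09/(1 + 2.741) = 0.5587 m.
d_NH₃ = 2.09 − 0.5587 = 1.53 m.

1.53 m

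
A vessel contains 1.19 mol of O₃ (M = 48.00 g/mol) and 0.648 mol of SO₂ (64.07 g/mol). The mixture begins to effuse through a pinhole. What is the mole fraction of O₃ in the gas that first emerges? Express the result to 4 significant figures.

0.6797

Rate_i ∝ x_i/√M_i (Graham's law weighted by mole fraction), so the effusate composition follows n_i/√M_i.
Mole fraction of O₃ in the effusate = (n_O₃/√M_O₃) / (n_O₃/√M_O₃ + n_SO₂/√M_SO₂)
= (1.19/√48.00) / (1.19/√48.00 + 0.648/√64.07) = 0.1718/(0.1718 + 0.08096) = 0.6797.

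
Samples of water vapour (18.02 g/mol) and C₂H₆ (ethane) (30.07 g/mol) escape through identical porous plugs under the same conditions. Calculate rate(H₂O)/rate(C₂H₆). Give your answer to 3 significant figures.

Graham's law gives rate_H₂O/rate_C₂H₆ = √(M_C₂H₆/M_H₂O) = √(30.07/18.02) = √1.669 = 1.29.

1.29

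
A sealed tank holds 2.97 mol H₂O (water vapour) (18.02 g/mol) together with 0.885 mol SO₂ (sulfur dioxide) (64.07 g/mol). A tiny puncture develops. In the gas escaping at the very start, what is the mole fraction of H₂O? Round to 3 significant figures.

Rate_i ∝ x_i/√M_i (Graham's law weighted by mole fraction), so the effusate composition follows n_i/√M_i.
So x_H₂O in the escaping gas = (n_H₂O/√M_H₂O) / Σ(n_i/√M_i)
= (2.97/√18.02) / (2.97/√18.02 + 0.885/√64.07) = 0.6996/(0.6996 + 0.1106) = 0.864.

0.864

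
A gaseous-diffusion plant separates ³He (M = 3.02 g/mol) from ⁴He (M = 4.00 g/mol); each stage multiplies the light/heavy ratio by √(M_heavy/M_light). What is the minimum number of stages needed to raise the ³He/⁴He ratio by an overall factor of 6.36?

With α = √(4.00/3.02) per stage, ln α = ½ ln(1.32450) = 0.1405.
Need α^N ≥ 6.36 ⇒ N ≥ ln(6.36) / ln α = 1.850 / 0.1405 = 13.17.
Rounding up, N = 14 stages.

14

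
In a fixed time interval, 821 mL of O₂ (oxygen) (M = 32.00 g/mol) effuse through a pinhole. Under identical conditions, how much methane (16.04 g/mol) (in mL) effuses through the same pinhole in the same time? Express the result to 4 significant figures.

1160 mL

By Graham's law, rate_CH₄/rate_O₂ = √(M_O₂/M_CH₄) = √(32.00/16.04) = √1.995 = 1.412.
So the volume for CH₄ is 821 × 1.412 = 1160 mL.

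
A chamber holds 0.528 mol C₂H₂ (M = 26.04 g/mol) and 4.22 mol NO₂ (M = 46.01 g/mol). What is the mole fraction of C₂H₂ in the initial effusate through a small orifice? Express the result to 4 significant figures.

Effusion rate of each component ∝ n_i/√M_i (partial pressure × 1/√M).
Mole fraction of C₂H₂ in the effusate = (n_C₂H₂/√M_C₂H₂) / (n_C₂H₂/√M_C₂H₂ + n_NO₂/√M_NO₂)
= (0.528/√26.04) / (0.528/√26.04 + 4.22/√46.01) = 0.1035/(0.1035 + 0.6221) = 0.1426.

0.1426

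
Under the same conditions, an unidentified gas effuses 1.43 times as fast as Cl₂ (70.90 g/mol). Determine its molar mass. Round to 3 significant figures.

34.7 g/mol

Graham's law gives rate_X/rate_Cl₂ = √(M_Cl₂/M_X).
1.43 = √(70.90/M_X)
M_X = 70.90 / 1.43² = 70.90 / 2.045 = 34.7 g/mol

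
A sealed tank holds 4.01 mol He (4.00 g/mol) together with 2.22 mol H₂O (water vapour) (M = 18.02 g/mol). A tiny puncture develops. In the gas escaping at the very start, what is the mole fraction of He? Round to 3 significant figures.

The effusion rate of species i is ∝ p_i/√M_i ∝ n_i/√M_i.
x_He(eff) = (n_He/√M_He) / (n_He/√M_He + n_H₂O/√M_H₂O)
= (4.01/√4.00) / (4.01/√4.00 + 2.22/√18.02) = 2.005/(2.005 + 0.5230) = 0.793.

0.793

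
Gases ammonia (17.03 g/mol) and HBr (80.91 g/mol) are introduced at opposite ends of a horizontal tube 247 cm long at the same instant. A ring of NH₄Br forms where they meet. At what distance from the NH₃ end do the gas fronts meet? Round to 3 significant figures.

169 cm

Distances travelled in equal time are proportional to diffusion rates, so d_NH₃/d_HBr = √(M_HBr/M_NH₃) = √(80.91/17.03) = 2.180.
With d_NH₃ + d_HBr = 247 cm, d_HBr = 247/(1 + 2.180) = 77.68 cm.
d_NH₃ = 247 − 77.68 = 169 cm.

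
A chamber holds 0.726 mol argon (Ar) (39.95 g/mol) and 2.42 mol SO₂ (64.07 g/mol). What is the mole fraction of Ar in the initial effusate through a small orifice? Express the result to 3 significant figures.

0.275

The effusion rate of species i is ∝ p_i/√M_i ∝ n_i/√M_i.
Mole fraction of Ar in the effusate = (n_Ar/√M_Ar) / (n_Ar/√M_Ar + n_SO₂/√M_SO₂)
= (0.726/√39.95) / (0.726/√39.95 + 2.42/√64.07) = 0.1149/(0.1149 + 0.3023) = 0.275.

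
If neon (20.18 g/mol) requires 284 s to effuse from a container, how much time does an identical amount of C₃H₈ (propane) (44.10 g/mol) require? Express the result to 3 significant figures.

Using Graham's law: t_C₃H₈/t_Ne = √(M_C₃H₈/M_Ne) = √(44.10/20.18) = √2.185 = 1.478.
So the time for C₃H₈ is 284 × 1.478 = 420 s.

420 s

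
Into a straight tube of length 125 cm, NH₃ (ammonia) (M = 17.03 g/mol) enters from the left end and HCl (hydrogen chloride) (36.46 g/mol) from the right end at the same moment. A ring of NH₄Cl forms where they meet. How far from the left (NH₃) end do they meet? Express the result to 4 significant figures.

Graham's law gives d_NH₃/d_HCl = rate_NH₃/rate_HCl = √(M_HCl/M_NH₃) = √(36.46/17.03) = 1.463.
With d_NH₃ + d_HCl = 125 cm, d_HCl = 125/(1 + 1.463) = 50.75 cm.
d_NH₃ = 125 − 50.75 = 74.25 cm.

74.25 cm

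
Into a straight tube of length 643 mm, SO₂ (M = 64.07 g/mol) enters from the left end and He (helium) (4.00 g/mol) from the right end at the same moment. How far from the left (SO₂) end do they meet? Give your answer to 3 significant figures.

129 mm

The fronts meet when d_SO₂ + d_He = L with d_SO₂/d_He = √(M_He/M_SO₂) (Graham's law). Here √(M_He/M_SO₂) = √(4.00/64.07) = 0.2499.
With d_SO₂ + d_He = 643 mm, d_He = 643/(1 + 0.2499) = 514.5 mm.
d_SO₂ = 643 − 514.5 = 129 mm.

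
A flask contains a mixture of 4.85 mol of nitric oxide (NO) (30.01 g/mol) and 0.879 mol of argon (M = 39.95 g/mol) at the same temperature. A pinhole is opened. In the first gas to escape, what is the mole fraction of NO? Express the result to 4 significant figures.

0.8642

Each component's effusion rate ∝ (its partial pressure)·(1/√M) ∝ n_i/√M_i.
Mole fraction of NO in the effusate = (n_NO/√M_NO) / (n_NO/√M_NO + n_Ar/√M_Ar)
= (4.85/√30.01) / (4.85/√30.01 + 0.879/√39.95) = 0.8853/(0.8853 + 0.1391) = 0.8642.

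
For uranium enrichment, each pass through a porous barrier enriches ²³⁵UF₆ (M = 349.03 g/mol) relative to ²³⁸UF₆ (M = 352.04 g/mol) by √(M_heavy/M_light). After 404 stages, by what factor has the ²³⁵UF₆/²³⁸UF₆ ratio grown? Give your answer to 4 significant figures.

5.666

The single-stage factor is √(M_heavy/M_light), so 404 stages give [√(352.04/349.03)]^404 = (352.04/349.03)^(404/2).
= 1.00862^202 = 5.666.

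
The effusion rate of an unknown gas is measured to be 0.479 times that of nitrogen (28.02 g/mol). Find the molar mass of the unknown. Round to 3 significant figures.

122 g/mol

By Graham's law, rate_X/rate_N₂ = √(M_N₂/M_X).
0.479 = √(28.02/M_X)
M_X = 28.02 / 0.479² = 28.02 / 0.2294 = 122 g/mol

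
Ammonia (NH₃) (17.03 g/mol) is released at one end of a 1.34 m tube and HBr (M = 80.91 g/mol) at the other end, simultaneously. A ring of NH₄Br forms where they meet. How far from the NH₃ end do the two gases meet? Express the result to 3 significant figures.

0.919 m

The fronts meet when d_NH₃ + d_HBr = L with d_NH₃/d_HBr = √(M_HBr/M_NH₃) (Graham's law). Here √(M_HBr/M_NH₃) = √(80.91/17.03) = 2.180.
With d_NH₃ + d_HBr = 1.34 m, d_HBr = 1.34/(1 + 2.180) = 0.4214 m.
d_NH₃ = 1.34 − 0.4214 = 0.919 m.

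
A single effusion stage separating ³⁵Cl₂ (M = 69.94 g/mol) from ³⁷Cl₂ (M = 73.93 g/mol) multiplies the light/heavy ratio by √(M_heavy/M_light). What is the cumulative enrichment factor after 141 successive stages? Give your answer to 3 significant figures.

The single-stage factor is √(M_heavy/M_light), so 141 stages give [√(73.93/69.94)]^141 = (73.93/69.94)^(141/2).
= 1.05705^(141/2) = 50.0.

50.0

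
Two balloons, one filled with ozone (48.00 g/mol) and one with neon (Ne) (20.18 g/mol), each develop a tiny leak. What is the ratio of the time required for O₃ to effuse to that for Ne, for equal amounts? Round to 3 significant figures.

From Graham's law, t_O₃/t_Ne = √(M_O₃/M_Ne) = √(48.00/20.18) = √2.379 = 1.54.

1.54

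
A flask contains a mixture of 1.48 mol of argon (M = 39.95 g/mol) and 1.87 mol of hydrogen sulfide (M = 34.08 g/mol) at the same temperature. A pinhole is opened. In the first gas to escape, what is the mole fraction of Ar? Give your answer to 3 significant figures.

0.422

Effusion rate of each component ∝ n_i/√M_i (partial pressure × 1/√M).
x_Ar(eff) = (n_Ar/√M_Ar) / (n_Ar/√M_Ar + n_H₂S/√M_H₂S)
= (1.48/√39.95) / (1.48/√39.95 + 1.87/√34.08) = 0.2342/(0.2342 + 0.3203) = 0.422.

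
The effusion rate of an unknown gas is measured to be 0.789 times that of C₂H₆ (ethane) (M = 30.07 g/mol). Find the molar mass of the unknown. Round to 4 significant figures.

48.30 g/mol

Graham's law gives rate_X/rate_C₂H₆ = √(M_C₂H₆/M_X).
0.789 = √(30.07/M_X)
M_X = 30.07 / 0.789² = 30.07 / 0.6225 = 48.30 g/mol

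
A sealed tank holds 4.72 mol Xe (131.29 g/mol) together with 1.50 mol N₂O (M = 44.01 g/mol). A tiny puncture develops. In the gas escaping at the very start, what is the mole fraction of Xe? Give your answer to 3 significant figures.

Rate_i ∝ x_i/√M_i (Graham's law weighted by mole fraction), so the effusate composition follows n_i/√M_i.
x_Xe(eff) = (n_Xe/√M_Xe) / (n_Xe/√M_Xe + n_N₂O/√M_N₂O)
= (4.72/√131.29) / (4.72/√131.29 + 1.50/√44.01) = 0.4119/(0.4119 + 0.2261) = 0.646.

0.646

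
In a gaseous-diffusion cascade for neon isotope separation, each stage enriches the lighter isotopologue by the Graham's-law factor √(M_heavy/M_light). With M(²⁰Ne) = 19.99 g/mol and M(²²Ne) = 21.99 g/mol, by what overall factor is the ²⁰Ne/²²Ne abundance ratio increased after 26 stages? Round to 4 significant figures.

3.454

After 26 stages the ratio has grown by (√(21.99/19.99))^26 = (21.99/19.99)^(26/2).
= 1.10005^13 = 3.454.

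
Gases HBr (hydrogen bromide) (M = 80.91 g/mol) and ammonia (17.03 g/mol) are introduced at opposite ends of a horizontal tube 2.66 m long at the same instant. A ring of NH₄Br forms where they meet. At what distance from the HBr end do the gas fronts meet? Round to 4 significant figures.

0.8366 m

Graham's law gives d_HBr/d_NH₃ = rate_HBr/rate_NH₃ = √(M_NH₃/M_HBr) = √(17.03/80.91) = 0.4588.
With d_HBr + d_NH₃ = 2.66 m, d_NH₃ = 2.66/(1 + 0.4588) = 1.823 m.
d_HBr = 2.66 − 1.823 = 0.8366 m.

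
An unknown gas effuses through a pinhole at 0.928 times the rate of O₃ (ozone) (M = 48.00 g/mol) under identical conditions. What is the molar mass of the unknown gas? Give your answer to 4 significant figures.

Using Graham's law: rate_X/rate_O₃ = √(M_O₃/M_X).
0.928 = √(48.00/M_X)
M_X = 48.00 / 0.928² = 48.00 / 0.8612 = 55.74 g/mol

55.74 g/mol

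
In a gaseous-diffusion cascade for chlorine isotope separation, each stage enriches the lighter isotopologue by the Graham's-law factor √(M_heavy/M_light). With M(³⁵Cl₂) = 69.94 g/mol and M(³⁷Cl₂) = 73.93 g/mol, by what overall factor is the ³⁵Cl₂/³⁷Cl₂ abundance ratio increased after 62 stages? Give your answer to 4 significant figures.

After 62 stages the ratio has grown by (√(73.93/69.94))^62 = (73.93/69.94)^(62/2).
= 1.05705^31 = 5.584.

5.584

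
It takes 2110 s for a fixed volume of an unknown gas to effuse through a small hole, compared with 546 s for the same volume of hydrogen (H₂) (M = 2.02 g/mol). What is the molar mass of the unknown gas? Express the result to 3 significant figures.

30.2 g/mol

By Graham's law, t_X/t_H₂ = √(M_X/M_H₂).
2110/546 = 3.864 = √(M_X/2.02)
M_X = 2.02 × 3.864² = 2.02 × 14.93 = 30.2 g/mol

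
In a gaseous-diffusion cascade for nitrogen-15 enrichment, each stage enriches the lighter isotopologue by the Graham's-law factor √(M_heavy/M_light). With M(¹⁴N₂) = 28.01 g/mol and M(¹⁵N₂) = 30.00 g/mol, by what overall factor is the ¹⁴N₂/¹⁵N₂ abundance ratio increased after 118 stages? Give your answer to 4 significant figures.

57.37

After 118 stages the ratio has grown by (√(30.00/28.01))^118 = (30.00/28.01)^(118/2).
= 1.07105^59 = 57.37.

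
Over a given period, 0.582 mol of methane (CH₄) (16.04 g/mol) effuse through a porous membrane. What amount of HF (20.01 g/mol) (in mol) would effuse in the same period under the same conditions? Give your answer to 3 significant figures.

0.521 mol

By Graham's law, rate_HF/rate_CH₄ = √(M_CH₄/M_HF) = √(16.04/20.01) = √0.8016 = 0.8953.
So the amount for HF is 0.582 × 0.8953 = 0.521 mol.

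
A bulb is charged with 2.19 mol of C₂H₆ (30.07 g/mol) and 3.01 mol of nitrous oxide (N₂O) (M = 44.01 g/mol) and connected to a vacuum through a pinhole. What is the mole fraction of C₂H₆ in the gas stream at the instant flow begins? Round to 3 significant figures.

The effusion rate of species i is ∝ p_i/√M_i ∝ n_i/√M_i.
So x_C₂H₆ in the escaping gas = (n_C₂H₆/√M_C₂H₆) / Σ(n_i/√M_i)
= (2.19/√30.07) / (2.19/√30.07 + 3.01/√44.01) = 0.3994/(0.3994 + 0.4537) = 0.468.

0.468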